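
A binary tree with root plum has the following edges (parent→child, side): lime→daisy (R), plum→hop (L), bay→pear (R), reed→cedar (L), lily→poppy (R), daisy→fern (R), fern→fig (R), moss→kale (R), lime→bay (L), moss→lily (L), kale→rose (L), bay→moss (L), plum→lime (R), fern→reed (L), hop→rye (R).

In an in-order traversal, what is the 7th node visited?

rose

In-order visits the left subtree, then the node, then the right subtree.
At plum: go left to hop.
  At hop: no left child.
  Visit hop.
  At hop: go right to rye.
    rye is a leaf — visit rye.
Visit plum.
At plum: go right to lime.
  At lime: go left to bay.
    At bay: go left to moss.
      At moss: go left to lily.
        At lily: no left child.
        Visit lily.
        At lily: go right to poppy.
          poppy is a leaf — visit poppy.
      Visit moss.
      At moss: go right to kale.
        At kale: go left to rose.
          rose is a leaf — visit rose.
        Visit kale.
        At kale: no right child.
    Visit bay.
    At bay: go right to pear.
      pear is a leaf — visit pear.
  Visit lime.
  At lime: go right to daisy.
    At daisy: no left child.
    Visit daisy.
    At daisy: go right to fern.
      At fern: go left to reed.
        At reed: go left to cedar.
          cedar is a leaf — visit cedar.
        Visit reed.
        At reed: no right child.
      Visit fern.
      At fern: go right to fig.
        fig is a leaf — visit fig.
Full in-order sequence: hop, rye, plum, lily, poppy, moss, rose, kale, bay, pear, lime, daisy, cedar, reed, fern, fig.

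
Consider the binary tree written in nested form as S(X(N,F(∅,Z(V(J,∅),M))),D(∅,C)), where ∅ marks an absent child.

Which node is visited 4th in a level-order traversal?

Level-order visits nodes level by level from the root, left to right within each level.
Level 0: S
Level 1: X, D
Level 2: N, F, C
Level 3: Z
Level 4: V, M
Level 5: J
Full level-order sequence: S, X, D, N, F, C, Z, V, M, J.

N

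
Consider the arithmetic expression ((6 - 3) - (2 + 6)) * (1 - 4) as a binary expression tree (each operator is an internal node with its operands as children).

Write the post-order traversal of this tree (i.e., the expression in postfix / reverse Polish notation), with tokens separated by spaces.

Post-order on an expression tree gives postfix notation: for each operator, emit left operand, right operand, then the operator.

6 3 - 2 6 + - 1 4 - *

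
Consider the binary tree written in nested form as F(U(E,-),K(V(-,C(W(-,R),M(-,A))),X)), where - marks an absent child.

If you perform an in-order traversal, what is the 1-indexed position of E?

In-order visits the left subtree, then the node, then the right subtree.
At F: go left to U.
  At U: go left to E.
    E is a leaf — visit E.
  Visit U.
  At U: no right child.
Visit F.
At F: go right to K.
  At K: go left to V.
    At V: no left child.
    Visit V.
    At V: go right to C.
      At C: go left to W.
        At W: no left child.
        Visit W.
        At W: go right to R.
          R is a leaf — visit R.
      Visit C.
      At C: go right to M.
        At M: no left child.
        Visit M.
        At M: go right to A.
          A is a leaf — visit A.
  Visit K.
  At K: go right to X.
    X is a leaf — visit X.
Full in-order sequence: E, U, F, V, W, R, C, M, A, K, X.

1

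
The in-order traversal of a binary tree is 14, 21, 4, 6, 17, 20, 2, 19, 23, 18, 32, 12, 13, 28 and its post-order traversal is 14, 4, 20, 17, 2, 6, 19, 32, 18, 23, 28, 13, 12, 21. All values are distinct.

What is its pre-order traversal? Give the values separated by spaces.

The last element of post-order is the root; it splits in-order into left and right subtrees.
Root 21: left subtree has 1 node {14}, right has 12 {4, 6, 17, 20, 2, 19, 23, 18, 32, 12, 13, 28}.
  Root 12: left subtree has 9 nodes {4, 6, 17, 20, 2, 19, 23, 18, 32}, right has 2 {13, 28}.
    Root 23: left subtree has 6 nodes {4, 6, 17, 20, 2, 19}, right has 2 {18, 32}.
      Root 19: left subtree has 5 nodes {4, 6, 17, 20, 2}, right has 0 { }.
        Root 6: left subtree has 1 node {4}, right has 3 {17, 20, 2}.
          Root 2: left subtree has 2 nodes {17, 20}, right has 0 { }.
            Root 17: left subtree has 0 nodes { }, right has 1 {20}.
      Root 18: left subtree has 0 nodes { }, right has 1 {32}.
    Root 13: left subtree has 0 nodes { }, right has 1 {28}.

21 14 12 23 19 6 4 2 17 20 18 32 13 28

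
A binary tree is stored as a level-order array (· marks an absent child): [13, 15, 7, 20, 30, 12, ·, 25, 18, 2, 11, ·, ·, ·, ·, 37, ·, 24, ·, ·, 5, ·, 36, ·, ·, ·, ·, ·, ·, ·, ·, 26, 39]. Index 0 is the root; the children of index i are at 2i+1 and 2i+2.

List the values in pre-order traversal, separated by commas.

13, 15, 20, 25, 37, 26, 39, 18, 24, 30, 2, 5, 11, 36, 7, 12

Pre-order visits the node, then its left subtree, then its right subtree.
Visit 13.
At 13: go left to 15.
  Visit 15.
  At 15: go left to 20.
    Visit 20.
    At 20: go left to 25.
      Visit 25.
      At 25: go left to 37.
        Visit 37.
        At 37: go left to 26.
          26 is a leaf — visit 26.
        At 37: go right to 39.
          39 is a leaf — visit 39.
      At 25: no right child.
    At 20: go right to 18.
      Visit 18.
      At 18: go left to 24.
        24 is a leaf — visit 24.
      At 18: no right child.
  At 15: go right to 30.
    Visit 30.
    At 30: go left to 2.
      Visit 2.
      At 2: no left child.
      At 2: go right to 5.
        5 is a leaf — visit 5.
    At 30: go right to 11.
      Visit 11.
      At 11: no left child.
      At 11: go right to 36.
        36 is a leaf — visit 36.
At 13: go right to 7.
  Visit 7.
  At 7: go left to 12.
    12 is a leaf — visit 12.
  At 7: no right child.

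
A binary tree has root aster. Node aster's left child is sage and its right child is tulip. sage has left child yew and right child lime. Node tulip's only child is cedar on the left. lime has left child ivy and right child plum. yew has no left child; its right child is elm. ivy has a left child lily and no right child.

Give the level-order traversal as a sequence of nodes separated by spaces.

Level-order visits nodes level by level from the root, left to right within each level.
Level 0: aster
Level 1: sage, tulip
Level 2: yew, lime, cedar
Level 3: elm, ivy, plum
Level 4: lily

aster sage tulip yew lime cedar elm ivy plum lily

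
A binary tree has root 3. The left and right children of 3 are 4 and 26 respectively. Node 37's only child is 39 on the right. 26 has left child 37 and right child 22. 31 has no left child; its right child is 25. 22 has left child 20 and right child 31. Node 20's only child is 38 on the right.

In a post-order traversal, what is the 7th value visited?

Post-order visits the left subtree, then the right subtree, then the node.
At 3: go left to 4.
  4 is a leaf — visit 4.
At 3: go right to 26.
  At 26: go left to 37.
    At 37: no left child.
    At 37: go right to 39.
      39 is a leaf — visit 39.
    Visit 37.
  At 26: go right to 22.
    At 22: go left to 20.
      At 20: no left child.
      At 20: go right to 38.
        38 is a leaf — visit 38.
      Visit 20.
    At 22: go right to 31.
      At 31: no left child.
      At 31: go right to 25.
        25 is a leaf — visit 25.
      Visit 31.
    Visit 22.
  Visit 26.
Visit 3.
Full post-order sequence: 4, 39, 37, 38, 20, 25, 31, 22, 26, 3.

31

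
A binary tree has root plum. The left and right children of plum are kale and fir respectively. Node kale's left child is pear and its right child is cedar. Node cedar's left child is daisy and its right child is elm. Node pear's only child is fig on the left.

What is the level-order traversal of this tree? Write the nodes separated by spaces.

plum kale fir pear cedar fig daisy elm

Level-order visits nodes level by level from the root, left to right within each level.
Level 0: plum
Level 1: kale, fir
Level 2: pear, cedar
Level 3: fig, daisy, elm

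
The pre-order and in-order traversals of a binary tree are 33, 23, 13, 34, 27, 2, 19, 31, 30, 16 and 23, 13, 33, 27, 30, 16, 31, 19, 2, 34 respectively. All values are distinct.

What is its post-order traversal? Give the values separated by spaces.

13 23 16 30 31 19 2 27 34 33

The first element of pre-order is the root; it splits in-order into left and right subtrees.
Root 33: left subtree has 2 nodes {23, 13}, right has 7 {27, 30, 16, 31, 19, 2, 34}.
  Root 23: left subtree has 0 nodes { }, right has 1 {13}.
  Root 34: left subtree has 6 nodes {27, 30, 16, 31, 19, 2}, right has 0 { }.
    Root 27: left subtree has 0 nodes { }, right has 5 {30, 16, 31, 19, 2}.
      Root 2: left subtree has 4 nodes {30, 16, 31, 19}, right has 0 { }.
        Root 19: left subtree has 3 nodes {30, 16, 31}, right has 0 { }.
          Root 31: left subtree has 2 nodes {30, 16}, right has 0 { }.
            Root 30: left subtree has 0 nodes { }, right has 1 {16}.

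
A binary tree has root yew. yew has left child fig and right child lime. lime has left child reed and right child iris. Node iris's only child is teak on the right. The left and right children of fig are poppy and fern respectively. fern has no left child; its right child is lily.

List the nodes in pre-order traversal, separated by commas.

yew, fig, poppy, fern, lily, lime, reed, iris, teak

Pre-order visits the node, then its left subtree, then its right subtree.
Visit yew.
At yew: go left to fig.
  Visit fig.
  At fig: go left to poppy.
    poppy is a leaf — visit poppy.
  At fig: go right to fern.
    Visit fern.
    At fern: no left child.
    At fern: go right to lily.
      lily is a leaf — visit lily.
At yew: go right to lime.
  Visit lime.
  At lime: go left to reed.
    reed is a leaf — visit reed.
  At lime: go right to iris.
    Visit iris.
    At iris: no left child.
    At iris: go right to teak.
      teak is a leaf — visit teak.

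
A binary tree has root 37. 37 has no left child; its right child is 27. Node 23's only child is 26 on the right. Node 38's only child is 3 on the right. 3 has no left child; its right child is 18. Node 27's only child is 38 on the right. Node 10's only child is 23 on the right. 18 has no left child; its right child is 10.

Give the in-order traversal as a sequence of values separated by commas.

In-order visits the left subtree, then the node, then the right subtree.
At 37: no left child.
Visit 37.
At 37: go right to 27.
  At 27: no left child.
  Visit 27.
  At 27: go right to 38.
    At 38: no left child.
    Visit 38.
    At 38: go right to 3.
      At 3: no left child.
      Visit 3.
      At 3: go right to 18.
        At 18: no left child.
        Visit 18.
        At 18: go right to 10.
          At 10: no left child.
          Visit 10.
          At 10: go right to 23.
            At 23: no left child.
            Visit 23.
            At 23: go right to 26.
              26 is a leaf — visit 26.

37, 27, 38, 3, 18, 10, 23, 26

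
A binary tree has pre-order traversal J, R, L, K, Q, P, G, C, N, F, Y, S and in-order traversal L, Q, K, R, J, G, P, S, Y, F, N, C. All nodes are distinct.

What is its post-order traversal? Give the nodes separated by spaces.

Q K L R G S Y F N C P J

The first element of pre-order is the root; it splits in-order into left and right subtrees.
Root J: left subtree has 4 nodes {L, Q, K, R}, right has 7 {G, P, S, Y, F, N, C}.
  Root R: left subtree has 3 nodes {L, Q, K}, right has 0 { }.
    Root L: left subtree has 0 nodes { }, right has 2 {Q, K}.
      Root K: left subtree has 1 node {Q}, right has 0 { }.
  Root P: left subtree has 1 node {G}, right has 5 {S, Y, F, N, C}.
    Root C: left subtree has 4 nodes {S, Y, F, N}, right has 0 { }.
      Root N: left subtree has 3 nodes {S, Y, F}, right has 0 { }.
        Root F: left subtree has 2 nodes {S, Y}, right has 0 { }.
          Root Y: left subtree has 1 node {S}, right has 0 { }.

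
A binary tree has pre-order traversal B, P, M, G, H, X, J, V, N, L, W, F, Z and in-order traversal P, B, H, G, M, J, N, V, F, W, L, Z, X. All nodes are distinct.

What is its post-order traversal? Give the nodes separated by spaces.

The first element of pre-order is the root; it splits in-order into left and right subtrees.
Root B: left subtree has 1 node {P}, right has 11 {H, G, M, J, N, V, F, W, L, Z, X}.
  Root M: left subtree has 2 nodes {H, G}, right has 8 {J, N, V, F, W, L, Z, X}.
    Root G: left subtree has 1 node {H}, right has 0 { }.
    Root X: left subtree has 7 nodes {J, N, V, F, W, L, Z}, right has 0 { }.
      Root J: left subtree has 0 nodes { }, right has 6 {N, V, F, W, L, Z}.
        Root V: left subtree has 1 node {N}, right has 4 {F, W, L, Z}.
          Root L: left subtree has 2 nodes {F, W}, right has 1 {Z}.
            Root W: left subtree has 1 node {F}, right has 0 { }.

P H G N F W Z L V J X M B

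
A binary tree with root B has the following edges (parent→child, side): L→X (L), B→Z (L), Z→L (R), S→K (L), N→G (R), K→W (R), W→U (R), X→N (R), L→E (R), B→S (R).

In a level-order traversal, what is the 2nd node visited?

Z

Level-order visits nodes level by level from the root, left to right within each level.
Level 0: B
Level 1: Z, S
Level 2: L, K
Level 3: X, E, W
Level 4: N, U
Level 5: G
Full level-order sequence: B, Z, S, L, K, X, E, W, N, U, G.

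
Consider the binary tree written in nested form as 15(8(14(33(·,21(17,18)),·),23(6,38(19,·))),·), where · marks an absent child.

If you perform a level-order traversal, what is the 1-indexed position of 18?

Level-order visits nodes level by level from the root, left to right within each level.
Level 0: 15
Level 1: 8
Level 2: 14, 23
Level 3: 33, 6, 38
Level 4: 21, 19
Level 5: 17, 18
Full level-order sequence: 15, 8, 14, 23, 33, 6, 38, 21, 19, 17, 18.

11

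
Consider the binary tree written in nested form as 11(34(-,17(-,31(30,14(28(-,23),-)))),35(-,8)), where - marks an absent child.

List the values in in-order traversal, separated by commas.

34, 17, 30, 31, 28, 23, 14, 11, 35, 8

In-order visits the left subtree, then the node, then the right subtree.
At 11: go left to 34.
  At 34: no left child.
  Visit 34.
  At 34: go right to 17.
    At 17: no left child.
    Visit 17.
    At 17: go right to 31.
      At 31: go left to 30.
        30 is a leaf — visit 30.
      Visit 31.
      At 31: go right to 14.
        At 14: go left to 28.
          At 28: no left child.
          Visit 28.
          At 28: go right to 23.
            23 is a leaf — visit 23.
        Visit 14.
        At 14: no right child.
Visit 11.
At 11: go right to 35.
  At 35: no left child.
  Visit 35.
  At 35: go right to 8.
    8 is a leaf — visit 8.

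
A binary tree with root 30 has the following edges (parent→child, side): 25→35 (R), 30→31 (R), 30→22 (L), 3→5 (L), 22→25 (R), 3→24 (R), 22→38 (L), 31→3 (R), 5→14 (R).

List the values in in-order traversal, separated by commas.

In-order visits the left subtree, then the node, then the right subtree.
At 30: go left to 22.
  At 22: go left to 38.
    38 is a leaf — visit 38.
  Visit 22.
  At 22: go right to 25.
    At 25: no left child.
    Visit 25.
    At 25: go right to 35.
      35 is a leaf — visit 35.
Visit 30.
At 30: go right to 31.
  At 31: no left child.
  Visit 31.
  At 31: go right to 3.
    At 3: go left to 5.
      At 5: no left child.
      Visit 5.
      At 5: go right to 14.
        14 is a leaf — visit 14.
    Visit 3.
    At 3: go right to 24.
      24 is a leaf — visit 24.

38, 22, 25, 35, 30, 31, 5, 14, 3, 24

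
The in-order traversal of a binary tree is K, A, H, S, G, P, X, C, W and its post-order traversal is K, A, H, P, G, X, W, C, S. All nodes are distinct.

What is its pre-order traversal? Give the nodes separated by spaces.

The last element of post-order is the root; it splits in-order into left and right subtrees.
Root S: left subtree has 3 nodes {K, A, H}, right has 5 {G, P, X, C, W}.
  Root H: left subtree has 2 nodes {K, A}, right has 0 { }.
    Root A: left subtree has 1 node {K}, right has 0 { }.
  Root C: left subtree has 3 nodes {G, P, X}, right has 1 {W}.
    Root X: left subtree has 2 nodes {G, P}, right has 0 { }.
      Root G: left subtree has 0 nodes { }, right has 1 {P}.

S H A K C X G P W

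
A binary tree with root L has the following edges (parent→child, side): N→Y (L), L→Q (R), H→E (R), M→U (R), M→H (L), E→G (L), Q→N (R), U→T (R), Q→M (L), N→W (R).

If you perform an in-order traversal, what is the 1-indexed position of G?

3

In-order visits the left subtree, then the node, then the right subtree.
At L: no left child.
Visit L.
At L: go right to Q.
  At Q: go left to M.
    At M: go left to H.
      At H: no left child.
      Visit H.
      At H: go right to E.
        At E: go left to G.
          G is a leaf — visit G.
        Visit E.
        At E: no right child.
    Visit M.
    At M: go right to U.
      At U: no left child.
      Visit U.
      At U: go right to T.
        T is a leaf — visit T.
  Visit Q.
  At Q: go right to N.
    At N: go left to Y.
      Y is a leaf — visit Y.
    Visit N.
    At N: go right to W.
      W is a leaf — visit W.
Full in-order sequence: L, H, G, E, M, U, T, Q, Y, N, W.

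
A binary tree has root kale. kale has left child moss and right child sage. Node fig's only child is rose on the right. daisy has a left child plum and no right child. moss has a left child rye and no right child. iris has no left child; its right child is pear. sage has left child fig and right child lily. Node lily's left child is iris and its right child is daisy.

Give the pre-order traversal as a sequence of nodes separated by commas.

kale, moss, rye, sage, fig, rose, lily, iris, pear, daisy, plum

Pre-order visits the node, then its left subtree, then its right subtree.
Visit kale.
At kale: go left to moss.
  Visit moss.
  At moss: go left to rye.
    rye is a leaf — visit rye.
  At moss: no right child.
At kale: go right to sage.
  Visit sage.
  At sage: go left to fig.
    Visit fig.
    At fig: no left child.
    At fig: go right to rose.
      rose is a leaf — visit rose.
  At sage: go right to lily.
    Visit lily.
    At lily: go left to iris.
      Visit iris.
      At iris: no left child.
      At iris: go right to pear.
        pear is a leaf — visit pear.
    At lily: go right to daisy.
      Visit daisy.
      At daisy: go left to plum.
        plum is a leaf — visit plum.
      At daisy: no right child.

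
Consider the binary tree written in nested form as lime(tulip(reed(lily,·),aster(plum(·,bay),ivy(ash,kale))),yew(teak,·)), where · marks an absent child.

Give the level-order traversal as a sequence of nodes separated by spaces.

lime tulip yew reed aster teak lily plum ivy bay ash kale

Level-order visits nodes level by level from the root, left to right within each level.
Level 0: lime
Level 1: tulip, yew
Level 2: reed, aster, teak
Level 3: lily, plum, ivy
Level 4: bay, ash, kale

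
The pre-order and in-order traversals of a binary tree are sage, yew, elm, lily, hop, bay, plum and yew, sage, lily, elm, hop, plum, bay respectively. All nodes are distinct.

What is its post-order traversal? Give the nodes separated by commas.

yew, lily, plum, bay, hop, elm, sage

The first element of pre-order is the root; it splits in-order into left and right subtrees.
Root sage: left subtree has 1 node {yew}, right has 5 {lily, elm, hop, plum, bay}.
  Root elm: left subtree has 1 node {lily}, right has 3 {hop, plum, bay}.
    Root hop: left subtree has 0 nodes { }, right has 2 {plum, bay}.
      Root bay: left subtree has 1 node {plum}, right has 0 { }.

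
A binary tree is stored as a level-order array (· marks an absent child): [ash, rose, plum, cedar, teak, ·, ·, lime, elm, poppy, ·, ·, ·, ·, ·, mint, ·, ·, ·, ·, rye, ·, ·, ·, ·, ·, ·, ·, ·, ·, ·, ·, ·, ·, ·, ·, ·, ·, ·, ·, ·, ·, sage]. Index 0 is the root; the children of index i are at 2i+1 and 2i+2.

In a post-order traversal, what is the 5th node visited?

Post-order visits the left subtree, then the right subtree, then the node.
At ash: go left to rose.
  At rose: go left to cedar.
    At cedar: go left to lime.
      At lime: go left to mint.
        mint is a leaf — visit mint.
      At lime: no right child.
      Visit lime.
    At cedar: go right to elm.
      elm is a leaf — visit elm.
    Visit cedar.
  At rose: go right to teak.
    At teak: go left to poppy.
      At poppy: no left child.
      At poppy: go right to rye.
        At rye: no left child.
        At rye: go right to sage.
          sage is a leaf — visit sage.
        Visit rye.
      Visit poppy.
    At teak: no right child.
    Visit teak.
  Visit rose.
At ash: go right to plum.
  plum is a leaf — visit plum.
Visit ash.
Full post-order sequence: mint, lime, elm, cedar, sage, rye, poppy, teak, rose, plum, ash.

sage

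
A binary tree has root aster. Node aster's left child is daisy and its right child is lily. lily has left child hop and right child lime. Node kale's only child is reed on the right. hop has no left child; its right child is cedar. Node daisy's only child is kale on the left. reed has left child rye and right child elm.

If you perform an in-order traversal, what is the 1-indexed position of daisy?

In-order visits the left subtree, then the node, then the right subtree.
At aster: go left to daisy.
  At daisy: go left to kale.
    At kale: no left child.
    Visit kale.
    At kale: go right to reed.
      At reed: go left to rye.
        rye is a leaf — visit rye.
      Visit reed.
      At reed: go right to elm.
        elm is a leaf — visit elm.
  Visit daisy.
  At daisy: no right child.
Visit aster.
At aster: go right to lily.
  At lily: go left to hop.
    At hop: no left child.
    Visit hop.
    At hop: go right to cedar.
      cedar is a leaf — visit cedar.
  Visit lily.
  At lily: go right to lime.
    lime is a leaf — visit lime.
Full in-order sequence: kale, rye, reed, elm, daisy, aster, hop, cedar, lily, lime.

5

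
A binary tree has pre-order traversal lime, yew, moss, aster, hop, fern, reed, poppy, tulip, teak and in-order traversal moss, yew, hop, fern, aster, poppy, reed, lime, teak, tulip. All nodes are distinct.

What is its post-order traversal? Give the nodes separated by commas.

moss, fern, hop, poppy, reed, aster, yew, teak, tulip, lime

The first element of pre-order is the root; it splits in-order into left and right subtrees.
Root lime: left subtree has 7 nodes {moss, yew, hop, fern, aster, poppy, reed}, right has 2 {teak, tulip}.
  Root yew: left subtree has 1 node {moss}, right has 5 {hop, fern, aster, poppy, reed}.
    Root aster: left subtree has 2 nodes {hop, fern}, right has 2 {poppy, reed}.
      Root hop: left subtree has 0 nodes { }, right has 1 {fern}.
      Root reed: left subtree has 1 node {poppy}, right has 0 { }.
  Root tulip: left subtree has 1 node {teak}, right has 0 { }.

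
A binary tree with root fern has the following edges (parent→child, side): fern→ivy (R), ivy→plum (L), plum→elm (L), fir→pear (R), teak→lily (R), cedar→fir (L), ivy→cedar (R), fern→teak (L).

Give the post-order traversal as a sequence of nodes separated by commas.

Post-order visits the left subtree, then the right subtree, then the node.
At fern: go left to teak.
  At teak: no left child.
  At teak: go right to lily.
    lily is a leaf — visit lily.
  Visit teak.
At fern: go right to ivy.
  At ivy: go left to plum.
    At plum: go left to elm.
      elm is a leaf — visit elm.
    At plum: no right child.
    Visit plum.
  At ivy: go right to cedar.
    At cedar: go left to fir.
      At fir: no left child.
      At fir: go right to pear.
        pear is a leaf — visit pear.
      Visit fir.
    At cedar: no right child.
    Visit cedar.
  Visit ivy.
Visit fern.

lily, teak, elm, plum, pear, fir, cedar, ivy, fern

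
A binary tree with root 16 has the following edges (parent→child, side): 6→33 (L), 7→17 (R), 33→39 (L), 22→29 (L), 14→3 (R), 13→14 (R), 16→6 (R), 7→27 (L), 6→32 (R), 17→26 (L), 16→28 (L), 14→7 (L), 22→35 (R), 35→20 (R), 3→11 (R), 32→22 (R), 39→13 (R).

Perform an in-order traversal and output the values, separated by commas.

28, 16, 39, 13, 27, 7, 26, 17, 14, 3, 11, 33, 6, 32, 29, 22, 35, 20

In-order visits the left subtree, then the node, then the right subtree.
At 16: go left to 28.
  28 is a leaf — visit 28.
Visit 16.
At 16: go right to 6.
  At 6: go left to 33.
    At 33: go left to 39.
      At 39: no left child.
      Visit 39.
      At 39: go right to 13.
        At 13: no left child.
        Visit 13.
        At 13: go right to 14.
          At 14: go left to 7.
            At 7: go left to 27.
              27 is a leaf — visit 27.
            Visit 7.
            At 7: go right to 17.
              At 17: go left to 26.
                26 is a leaf — visit 26.
              Visit 17.
              At 17: no right child.
          Visit 14.
          At 14: go right to 3.
            At 3: no left child.
            Visit 3.
            At 3: go right to 11.
              11 is a leaf — visit 11.
    Visit 33.
    At 33: no right child.
  Visit 6.
  At 6: go right to 32.
    At 32: no left child.
    Visit 32.
    At 32: go right to 22.
      At 22: go left to 29.
        29 is a leaf — visit 29.
      Visit 22.
      At 22: go right to 35.
        At 35: no left child.
        Visit 35.
        At 35: go right to 20.
          20 is a leaf — visit 20.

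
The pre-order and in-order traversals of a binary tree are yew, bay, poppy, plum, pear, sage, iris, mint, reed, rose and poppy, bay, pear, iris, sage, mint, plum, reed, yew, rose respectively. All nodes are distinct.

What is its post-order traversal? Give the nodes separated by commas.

poppy, iris, mint, sage, pear, reed, plum, bay, rose, yew

The first element of pre-order is the root; it splits in-order into left and right subtrees.
Root yew: left subtree has 8 nodes {poppy, bay, pear, iris, sage, mint, plum, reed}, right has 1 {rose}.
  Root bay: left subtree has 1 node {poppy}, right has 6 {pear, iris, sage, mint, plum, reed}.
    Root plum: left subtree has 4 nodes {pear, iris, sage, mint}, right has 1 {reed}.
      Root pear: left subtree has 0 nodes { }, right has 3 {iris, sage, mint}.
        Root sage: left subtree has 1 node {iris}, right has 1 {mint}.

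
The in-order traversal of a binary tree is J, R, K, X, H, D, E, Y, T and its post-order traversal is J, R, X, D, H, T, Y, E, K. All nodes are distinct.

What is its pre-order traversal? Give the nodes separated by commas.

The last element of post-order is the root; it splits in-order into left and right subtrees.
Root K: left subtree has 2 nodes {J, R}, right has 6 {X, H, D, E, Y, T}.
  Root R: left subtree has 1 node {J}, right has 0 { }.
  Root E: left subtree has 3 nodes {X, H, D}, right has 2 {Y, T}.
    Root H: left subtree has 1 node {X}, right has 1 {D}.
    Root Y: left subtree has 0 nodes { }, right has 1 {T}.

K, R, J, E, H, X, D, Y, T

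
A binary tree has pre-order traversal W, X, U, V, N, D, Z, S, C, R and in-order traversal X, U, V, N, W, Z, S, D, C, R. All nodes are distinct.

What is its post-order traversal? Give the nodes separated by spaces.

N V U X S Z R C D W

The first element of pre-order is the root; it splits in-order into left and right subtrees.
Root W: left subtree has 4 nodes {X, U, V, N}, right has 5 {Z, S, D, C, R}.
  Root X: left subtree has 0 nodes { }, right has 3 {U, V, N}.
    Root U: left subtree has 0 nodes { }, right has 2 {V, N}.
      Root V: left subtree has 0 nodes { }, right has 1 {N}.
  Root D: left subtree has 2 nodes {Z, S}, right has 2 {C, R}.
    Root Z: left subtree has 0 nodes { }, right has 1 {S}.
    Root C: left subtree has 0 nodes { }, right has 1 {R}.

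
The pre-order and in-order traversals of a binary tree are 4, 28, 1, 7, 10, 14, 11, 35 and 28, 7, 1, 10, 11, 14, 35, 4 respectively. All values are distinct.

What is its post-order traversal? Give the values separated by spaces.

7 11 35 14 10 1 28 4

The first element of pre-order is the root; it splits in-order into left and right subtrees.
Root 4: left subtree has 7 nodes {28, 7, 1, 10, 11, 14, 35}, right has 0 { }.
  Root 28: left subtree has 0 nodes { }, right has 6 {7, 1, 10, 11, 14, 35}.
    Root 1: left subtree has 1 node {7}, right has 4 {10, 11, 14, 35}.
      Root 10: left subtree has 0 nodes { }, right has 3 {11, 14, 35}.
        Root 14: left subtree has 1 node {11}, right has 1 {35}.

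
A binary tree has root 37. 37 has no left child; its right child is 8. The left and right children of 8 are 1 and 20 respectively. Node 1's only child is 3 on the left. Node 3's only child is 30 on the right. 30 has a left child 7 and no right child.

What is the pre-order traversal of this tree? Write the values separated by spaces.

Pre-order visits the node, then its left subtree, then its right subtree.
Visit 37.
At 37: no left child.
At 37: go right to 8.
  Visit 8.
  At 8: go left to 1.
    Visit 1.
    At 1: go left to 3.
      Visit 3.
      At 3: no left child.
      At 3: go right to 30.
        Visit 30.
        At 30: go left to 7.
          7 is a leaf — visit 7.
        At 30: no right child.
    At 1: no right child.
  At 8: go right to 20.
    20 is a leaf — visit 20.

37 8 1 3 30 7 20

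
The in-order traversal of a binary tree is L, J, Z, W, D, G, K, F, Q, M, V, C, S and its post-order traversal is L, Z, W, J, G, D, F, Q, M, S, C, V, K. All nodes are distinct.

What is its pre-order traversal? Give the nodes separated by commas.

K, D, J, L, W, Z, G, V, M, Q, F, C, S

The last element of post-order is the root; it splits in-order into left and right subtrees.
Root K: left subtree has 6 nodes {L, J, Z, W, D, G}, right has 6 {F, Q, M, V, C, S}.
  Root D: left subtree has 4 nodes {L, J, Z, W}, right has 1 {G}.
    Root J: left subtree has 1 node {L}, right has 2 {Z, W}.
      Root W: left subtree has 1 node {Z}, right has 0 { }.
  Root V: left subtree has 3 nodes {F, Q, M}, right has 2 {C, S}.
    Root M: left subtree has 2 nodes {F, Q}, right has 0 { }.
      Root Q: left subtree has 1 node {F}, right has 0 { }.
    Root C: left subtree has 0 nodes { }, right has 1 {S}.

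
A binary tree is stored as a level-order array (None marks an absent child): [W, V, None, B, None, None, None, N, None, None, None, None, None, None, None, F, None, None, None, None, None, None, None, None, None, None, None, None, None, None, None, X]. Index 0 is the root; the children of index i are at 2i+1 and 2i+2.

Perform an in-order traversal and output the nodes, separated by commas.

In-order visits the left subtree, then the node, then the right subtree.
At W: go left to V.
  At V: go left to B.
    At B: go left to N.
      At N: go left to F.
        At F: go left to X.
          X is a leaf — visit X.
        Visit F.
        At F: no right child.
      Visit N.
      At N: no right child.
    Visit B.
    At B: no right child.
  Visit V.
  At V: no right child.
Visit W.
At W: no right child.

X, F, N, B, V, W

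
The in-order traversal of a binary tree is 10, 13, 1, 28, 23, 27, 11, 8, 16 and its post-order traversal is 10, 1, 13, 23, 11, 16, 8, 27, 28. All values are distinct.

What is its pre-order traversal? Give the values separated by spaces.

The last element of post-order is the root; it splits in-order into left and right subtrees.
Root 28: left subtree has 3 nodes {10, 13, 1}, right has 5 {23, 27, 11, 8, 16}.
  Root 13: left subtree has 1 node {10}, right has 1 {1}.
  Root 27: left subtree has 1 node {23}, right has 3 {11, 8, 16}.
    Root 8: left subtree has 1 node {11}, right has 1 {16}.

28 13 10 1 27 23 8 11 16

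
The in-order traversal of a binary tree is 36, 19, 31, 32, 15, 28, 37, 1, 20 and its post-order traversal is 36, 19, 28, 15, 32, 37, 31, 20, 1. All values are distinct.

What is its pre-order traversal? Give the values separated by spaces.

1 31 19 36 37 32 15 28 20

The last element of post-order is the root; it splits in-order into left and right subtrees.
Root 1: left subtree has 7 nodes {36, 19, 31, 32, 15, 28, 37}, right has 1 {20}.
  Root 31: left subtree has 2 nodes {36, 19}, right has 4 {32, 15, 28, 37}.
    Root 19: left subtree has 1 node {36}, right has 0 { }.
    Root 37: left subtree has 3 nodes {32, 15, 28}, right has 0 { }.
      Root 32: left subtree has 0 nodes { }, right has 2 {15, 28}.
        Root 15: left subtree has 0 nodes { }, right has 1 {28}.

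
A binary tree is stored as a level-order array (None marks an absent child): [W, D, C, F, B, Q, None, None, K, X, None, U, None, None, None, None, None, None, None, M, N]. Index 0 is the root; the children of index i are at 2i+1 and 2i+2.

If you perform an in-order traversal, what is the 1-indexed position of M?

4

In-order visits the left subtree, then the node, then the right subtree.
At W: go left to D.
  At D: go left to F.
    At F: no left child.
    Visit F.
    At F: go right to K.
      K is a leaf — visit K.
  Visit D.
  At D: go right to B.
    At B: go left to X.
      At X: go left to M.
        M is a leaf — visit M.
      Visit X.
      At X: go right to N.
        N is a leaf — visit N.
    Visit B.
    At B: no right child.
Visit W.
At W: go right to C.
  At C: go left to Q.
    At Q: go left to U.
      U is a leaf — visit U.
    Visit Q.
    At Q: no right child.
  Visit C.
  At C: no right child.
Full in-order sequence: F, K, D, M, X, N, B, W, U, Q, C.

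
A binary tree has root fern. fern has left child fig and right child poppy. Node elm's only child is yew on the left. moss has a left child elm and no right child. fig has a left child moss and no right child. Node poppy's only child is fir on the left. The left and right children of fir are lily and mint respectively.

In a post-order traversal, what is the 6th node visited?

mint

Post-order visits the left subtree, then the right subtree, then the node.
At fern: go left to fig.
  At fig: go left to moss.
    At moss: go left to elm.
      At elm: go left to yew.
        yew is a leaf — visit yew.
      At elm: no right child.
      Visit elm.
    At moss: no right child.
    Visit moss.
  At fig: no right child.
  Visit fig.
At fern: go right to poppy.
  At poppy: go left to fir.
    At fir: go left to lily.
      lily is a leaf — visit lily.
    At fir: go right to mint.
      mint is a leaf — visit mint.
    Visit fir.
  At poppy: no right child.
  Visit poppy.
Visit fern.
Full post-order sequence: yew, elm, moss, fig, lily, mint, fir, poppy, fern.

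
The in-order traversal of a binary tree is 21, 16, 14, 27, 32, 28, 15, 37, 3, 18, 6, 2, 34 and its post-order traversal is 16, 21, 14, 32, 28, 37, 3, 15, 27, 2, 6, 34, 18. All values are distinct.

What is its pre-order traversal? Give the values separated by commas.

18, 27, 14, 21, 16, 15, 28, 32, 3, 37, 34, 6, 2

The last element of post-order is the root; it splits in-order into left and right subtrees.
Root 18: left subtree has 9 nodes {21, 16, 14, 27, 32, 28, 15, 37, 3}, right has 3 {6, 2, 34}.
  Root 27: left subtree has 3 nodes {21, 16, 14}, right has 5 {32, 28, 15, 37, 3}.
    Root 14: left subtree has 2 nodes {21, 16}, right has 0 { }.
      Root 21: left subtree has 0 nodes { }, right has 1 {16}.
    Root 15: left subtree has 2 nodes {32, 28}, right has 2 {37, 3}.
      Root 28: left subtree has 1 node {32}, right has 0 { }.
      Root 3: left subtree has 1 node {37}, right has 0 { }.
  Root 34: left subtree has 2 nodes {6, 2}, right has 0 { }.
    Root 6: left subtree has 0 nodes { }, right has 1 {2}.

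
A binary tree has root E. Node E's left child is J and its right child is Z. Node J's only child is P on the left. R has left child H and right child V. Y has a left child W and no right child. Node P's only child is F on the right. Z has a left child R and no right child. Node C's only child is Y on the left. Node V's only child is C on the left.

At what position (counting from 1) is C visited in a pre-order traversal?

Pre-order visits the node, then its left subtree, then its right subtree.
Visit E.
At E: go left to J.
  Visit J.
  At J: go left to P.
    Visit P.
    At P: no left child.
    At P: go right to F.
      F is a leaf — visit F.
  At J: no right child.
At E: go right to Z.
  Visit Z.
  At Z: go left to R.
    Visit R.
    At R: go left to H.
      H is a leaf — visit H.
    At R: go right to V.
      Visit V.
      At V: go left to C.
        Visit C.
        At C: go left to Y.
          Visit Y.
          At Y: go left to W.
            W is a leaf — visit W.
          At Y: no right child.
        At C: no right child.
      At V: no right child.
  At Z: no right child.
Full pre-order sequence: E, J, P, F, Z, R, H, V, C, Y, W.

9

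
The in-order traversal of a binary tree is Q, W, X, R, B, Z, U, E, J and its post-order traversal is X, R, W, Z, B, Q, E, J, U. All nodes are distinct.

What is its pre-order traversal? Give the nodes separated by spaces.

U Q B W R X Z J E

The last element of post-order is the root; it splits in-order into left and right subtrees.
Root U: left subtree has 6 nodes {Q, W, X, R, B, Z}, right has 2 {E, J}.
  Root Q: left subtree has 0 nodes { }, right has 5 {W, X, R, B, Z}.
    Root B: left subtree has 3 nodes {W, X, R}, right has 1 {Z}.
      Root W: left subtree has 0 nodes { }, right has 2 {X, R}.
        Root R: left subtree has 1 node {X}, right has 0 { }.
  Root J: left subtree has 1 node {E}, right has 0 { }.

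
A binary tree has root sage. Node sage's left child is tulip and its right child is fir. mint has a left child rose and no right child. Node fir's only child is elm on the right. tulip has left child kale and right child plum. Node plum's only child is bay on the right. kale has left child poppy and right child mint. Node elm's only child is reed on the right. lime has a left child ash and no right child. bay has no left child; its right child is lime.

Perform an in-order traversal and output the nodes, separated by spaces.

poppy kale rose mint tulip plum bay ash lime sage fir elm reed

In-order visits the left subtree, then the node, then the right subtree.
At sage: go left to tulip.
  At tulip: go left to kale.
    At kale: go left to poppy.
      poppy is a leaf — visit poppy.
    Visit kale.
    At kale: go right to mint.
      At mint: go left to rose.
        rose is a leaf — visit rose.
      Visit mint.
      At mint: no right child.
  Visit tulip.
  At tulip: go right to plum.
    At plum: no left child.
    Visit plum.
    At plum: go right to bay.
      At bay: no left child.
      Visit bay.
      At bay: go right to lime.
        At lime: go left to ash.
          ash is a leaf — visit ash.
        Visit lime.
        At lime: no right child.
Visit sage.
At sage: go right to fir.
  At fir: no left child.
  Visit fir.
  At fir: go right to elm.
    At elm: no left child.
    Visit elm.
    At elm: go right to reed.
      reed is a leaf — visit reed.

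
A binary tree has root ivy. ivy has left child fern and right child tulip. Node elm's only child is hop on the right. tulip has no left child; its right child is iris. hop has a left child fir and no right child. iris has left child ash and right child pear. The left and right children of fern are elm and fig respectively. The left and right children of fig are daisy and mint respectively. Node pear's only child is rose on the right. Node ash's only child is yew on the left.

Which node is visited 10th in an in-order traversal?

In-order visits the left subtree, then the node, then the right subtree.
At ivy: go left to fern.
  At fern: go left to elm.
    At elm: no left child.
    Visit elm.
    At elm: go right to hop.
      At hop: go left to fir.
        fir is a leaf — visit fir.
      Visit hop.
      At hop: no right child.
  Visit fern.
  At fern: go right to fig.
    At fig: go left to daisy.
      daisy is a leaf — visit daisy.
    Visit fig.
    At fig: go right to mint.
      mint is a leaf — visit mint.
Visit ivy.
At ivy: go right to tulip.
  At tulip: no left child.
  Visit tulip.
  At tulip: go right to iris.
    At iris: go left to ash.
      At ash: go left to yew.
        yew is a leaf — visit yew.
      Visit ash.
      At ash: no right child.
    Visit iris.
    At iris: go right to pear.
      At pear: no left child.
      Visit pear.
      At pear: go right to rose.
        rose is a leaf — visit rose.
Full in-order sequence: elm, fir, hop, fern, daisy, fig, mint, ivy, tulip, yew, ash, iris, pear, rose.

yew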